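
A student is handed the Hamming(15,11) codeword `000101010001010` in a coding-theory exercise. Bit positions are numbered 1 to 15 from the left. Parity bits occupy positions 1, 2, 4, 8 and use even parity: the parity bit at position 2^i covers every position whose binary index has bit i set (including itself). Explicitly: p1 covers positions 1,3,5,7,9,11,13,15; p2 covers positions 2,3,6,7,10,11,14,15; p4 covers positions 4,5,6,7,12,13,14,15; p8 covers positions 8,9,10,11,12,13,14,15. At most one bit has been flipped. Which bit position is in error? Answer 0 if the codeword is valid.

8

s1: b1⊕b3⊕b5⊕b7⊕b9⊕b11⊕b13⊕b15 = 0⊕0⊕0⊕0⊕0⊕0⊕0⊕0 = 0
s2: b2⊕b3⊕b6⊕b7⊕b10⊕b11⊕b14⊕b15 = 0⊕0⊕1⊕0⊕0⊕0⊕1⊕0 = 0
s4: b4⊕b5⊕b6⊕b7⊕b12⊕b13⊕b14⊕b15 = 1⊕0⊕1⊕0⊕1⊕0⊕1⊕0 = 0
s8: b8⊕b9⊕b10⊕b11⊕b12⊕b13⊕b14⊕b15 = 1⊕0⊕0⊕0⊕1⊕0⊕1⊕0 = 1
Syndrome (s8...s1) = 1000 → position 8.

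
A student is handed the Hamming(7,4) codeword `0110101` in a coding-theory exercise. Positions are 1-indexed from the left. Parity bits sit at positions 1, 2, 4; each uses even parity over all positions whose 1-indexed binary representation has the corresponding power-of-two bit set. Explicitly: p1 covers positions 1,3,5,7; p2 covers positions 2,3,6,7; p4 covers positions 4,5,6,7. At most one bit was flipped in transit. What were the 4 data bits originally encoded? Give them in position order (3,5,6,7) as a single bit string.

0101

s1: b1⊕b3⊕b5⊕b7 = 0⊕1⊕1⊕1 = 1
s2: b2⊕b3⊕b6⊕b7 = 1⊕1⊕0⊕1 = 1
s4: b4⊕b5⊕b6⊕b7 = 0⊕1⊕0⊕1 = 0
Syndrome (s4...s1) = 011 → position 3.
Flip bit 3: corrected codeword = 0100101
Data bits at positions 3,5,6,7: 0101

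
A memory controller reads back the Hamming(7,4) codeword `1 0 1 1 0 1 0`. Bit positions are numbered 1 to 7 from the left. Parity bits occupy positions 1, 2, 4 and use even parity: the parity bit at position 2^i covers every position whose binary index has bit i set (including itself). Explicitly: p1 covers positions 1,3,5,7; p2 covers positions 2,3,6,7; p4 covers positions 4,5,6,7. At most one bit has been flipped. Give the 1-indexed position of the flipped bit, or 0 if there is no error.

s1: b1⊕b3⊕b5⊕b7 = 1⊕1⊕0⊕0 = 0
s2: b2⊕b3⊕b6⊕b7 = 0⊕1⊕1⊕0 = 0
s4: b4⊕b5⊕b6⊕b7 = 1⊕0⊕1⊕0 = 0
Syndrome (s4...s1) = 000 → position 0 (no error).

0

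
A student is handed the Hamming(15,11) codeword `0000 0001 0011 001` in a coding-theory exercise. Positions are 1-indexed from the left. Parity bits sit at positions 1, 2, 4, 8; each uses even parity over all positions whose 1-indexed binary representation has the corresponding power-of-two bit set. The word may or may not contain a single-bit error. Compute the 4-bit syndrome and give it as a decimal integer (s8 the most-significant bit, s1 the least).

s1: b1⊕b3⊕b5⊕b7⊕b9⊕b11⊕b13⊕b15 = 0⊕0⊕0⊕0⊕0⊕1⊕0⊕1 = 0
s2: b2⊕b3⊕b6⊕b7⊕b10⊕b11⊕b14⊕b15 = 0⊕0⊕0⊕0⊕0⊕1⊕0⊕1 = 0
s4: b4⊕b5⊕b6⊕b7⊕b12⊕b13⊕b14⊕b15 = 0⊕0⊕0⊕0⊕1⊕0⊕0⊕1 = 0
s8: b8⊕b9⊕b10⊕b11⊕b12⊕b13⊕b14⊕b15 = 1⊕0⊕0⊕1⊕1⊕0⊕0⊕1 = 0
Syndrome (s8...s1) = 0000 → position 0 (no error).

0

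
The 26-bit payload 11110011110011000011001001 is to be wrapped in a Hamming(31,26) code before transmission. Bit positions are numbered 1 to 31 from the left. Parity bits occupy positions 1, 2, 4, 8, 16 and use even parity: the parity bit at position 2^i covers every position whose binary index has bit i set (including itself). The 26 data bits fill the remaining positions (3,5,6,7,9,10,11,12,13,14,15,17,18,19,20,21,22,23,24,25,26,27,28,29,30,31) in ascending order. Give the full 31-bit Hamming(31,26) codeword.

Place data bits at non-power-of-two positions: b3=1, b5=1, b6=1, b7=1, b9=0, b10=0, b11=1, b12=1, b13=1, b14=1, b15=0, b17=0, b18=1, b19=1, b20=0, b21=0, b22=0, b23=0, b24=1, b25=1, b26=0, b27=0, b28=1, b29=0, b30=0, b31=1.
p1 = XOR of data positions {3,5,7,9,11,13,15,17,19,21,23,25,27,29,31} = 1⊕1⊕1⊕0⊕1⊕1⊕0⊕0⊕1⊕0⊕0⊕1⊕0⊕0⊕1 = 0
p2 = XOR of data positions {3,6,7,10,11,14,15,18,19,22,23,26,27,30,31} = 1⊕1⊕1⊕0⊕1⊕1⊕0⊕1⊕1⊕0⊕0⊕0⊕0⊕0⊕1 = 0
p4 = XOR of data positions {5,6,7,12,13,14,15,20,21,22,23,28,29,30,31} = 1⊕1⊕1⊕1⊕1⊕1⊕0⊕0⊕0⊕0⊕0⊕1⊕0⊕0⊕1 = 0
p8 = XOR of data positions {9,10,11,12,13,14,15,24,25,26,27,28,29,30,31} = 0⊕0⊕1⊕1⊕1⊕1⊕0⊕1⊕1⊕0⊕0⊕1⊕0⊕0⊕1 = 0
p16 = XOR of data positions {17,18,19,20,21,22,23,24,25,26,27,28,29,30,31} = 0⊕1⊕1⊕0⊕0⊕0⊕0⊕1⊕1⊕0⊕0⊕1⊕0⊕0⊕1 = 0
Codeword b1..b31 = 0010111000111100011000011001001

0010111000111100011000011001001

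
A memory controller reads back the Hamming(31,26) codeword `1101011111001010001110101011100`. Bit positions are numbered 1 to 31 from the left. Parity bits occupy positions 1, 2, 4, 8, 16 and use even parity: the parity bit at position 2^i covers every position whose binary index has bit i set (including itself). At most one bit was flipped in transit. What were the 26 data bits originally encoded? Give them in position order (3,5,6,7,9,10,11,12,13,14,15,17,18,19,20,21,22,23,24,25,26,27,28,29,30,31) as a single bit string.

00110100101001110101011100

s1: b1⊕b3⊕b5⊕b7⊕b9⊕b11⊕b13⊕b15⊕b17⊕b19⊕b21⊕b23⊕b25⊕b27⊕b29⊕b31 = 1⊕0⊕0⊕1⊕1⊕0⊕1⊕1⊕0⊕1⊕1⊕1⊕1⊕1⊕1⊕0 = 1
s2: b2⊕b3⊕b6⊕b7⊕b10⊕b11⊕b14⊕b15⊕b18⊕b19⊕b22⊕b23⊕b26⊕b27⊕b30⊕b31 = 1⊕0⊕1⊕1⊕1⊕0⊕0⊕1⊕0⊕1⊕0⊕1⊕0⊕1⊕0⊕0 = 0
s4: b4⊕b5⊕b6⊕b7⊕b12⊕b13⊕b14⊕b15⊕b20⊕b21⊕b22⊕b23⊕b28⊕b29⊕b30⊕b31 = 1⊕0⊕1⊕1⊕0⊕1⊕0⊕1⊕1⊕1⊕0⊕1⊕1⊕1⊕0⊕0 = 0
s8: b8⊕b9⊕b10⊕b11⊕b12⊕b13⊕b14⊕b15⊕b24⊕b25⊕b26⊕b27⊕b28⊕b29⊕b30⊕b31 = 1⊕1⊕1⊕0⊕0⊕1⊕0⊕1⊕0⊕1⊕0⊕1⊕1⊕1⊕0⊕0 = 1
s16: b16⊕b17⊕b18⊕b19⊕b20⊕b21⊕b22⊕b23⊕b24⊕b25⊕b26⊕b27⊕b28⊕b29⊕b30⊕b31 = 0⊕0⊕0⊕1⊕1⊕1⊕0⊕1⊕0⊕1⊕0⊕1⊕1⊕1⊕0⊕0 = 0
Syndrome (s16...s1) = 01001 → position 9.
Flip bit 9: corrected codeword = 1101011101001010001110101011100
Data bits at positions 3,5,6,7,9,10,11,12,13,14,15,17,18,19,20,21,22,23,24,25,26,27,28,29,30,31: 00110100101001110101011100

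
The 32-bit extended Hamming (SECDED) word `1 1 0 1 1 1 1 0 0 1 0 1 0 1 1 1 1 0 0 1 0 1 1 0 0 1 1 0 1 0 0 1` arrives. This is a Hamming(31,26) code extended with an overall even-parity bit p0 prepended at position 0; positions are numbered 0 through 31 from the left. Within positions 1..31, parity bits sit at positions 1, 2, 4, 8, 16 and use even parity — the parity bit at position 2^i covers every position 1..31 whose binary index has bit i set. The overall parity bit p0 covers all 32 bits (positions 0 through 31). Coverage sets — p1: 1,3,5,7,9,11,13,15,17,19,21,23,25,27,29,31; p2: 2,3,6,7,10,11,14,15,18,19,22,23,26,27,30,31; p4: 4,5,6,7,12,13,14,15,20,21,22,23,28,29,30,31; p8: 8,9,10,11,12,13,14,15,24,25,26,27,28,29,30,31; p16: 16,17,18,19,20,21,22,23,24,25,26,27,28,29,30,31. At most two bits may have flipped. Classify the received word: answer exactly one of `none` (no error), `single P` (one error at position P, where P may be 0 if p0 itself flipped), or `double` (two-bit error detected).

single 11

s1: b1⊕b3⊕b5⊕b7⊕b9⊕b11⊕b13⊕b15⊕b17⊕b19⊕b21⊕b23⊕b25⊕b27⊕b29⊕b31 = 1⊕1⊕1⊕0⊕1⊕1⊕1⊕1⊕0⊕1⊕1⊕0⊕1⊕0⊕0⊕1 = 1
s2: b2⊕b3⊕b6⊕b7⊕b10⊕b11⊕b14⊕b15⊕b18⊕b19⊕b22⊕b23⊕b26⊕b27⊕b30⊕b31 = 0⊕1⊕1⊕0⊕0⊕1⊕1⊕1⊕0⊕1⊕1⊕0⊕1⊕0⊕0⊕1 = 1
s4: b4⊕b5⊕b6⊕b7⊕b12⊕b13⊕b14⊕b15⊕b20⊕b21⊕b22⊕b23⊕b28⊕b29⊕b30⊕b31 = 1⊕1⊕1⊕0⊕0⊕1⊕1⊕1⊕0⊕1⊕1⊕0⊕1⊕0⊕0⊕1 = 0
s8: b8⊕b9⊕b10⊕b11⊕b12⊕b13⊕b14⊕b15⊕b24⊕b25⊕b26⊕b27⊕b28⊕b29⊕b30⊕b31 = 0⊕1⊕0⊕1⊕0⊕1⊕1⊕1⊕0⊕1⊕1⊕0⊕1⊕0⊕0⊕1 = 1
s16: b16⊕b17⊕b18⊕b19⊕b20⊕b21⊕b22⊕b23⊕b24⊕b25⊕b26⊕b27⊕b28⊕b29⊕b30⊕b31 = 1⊕0⊕0⊕1⊕0⊕1⊕1⊕0⊕0⊕1⊕1⊕0⊕1⊕0⊕0⊕1 = 0
Syndrome (s16...s1) = 01011 → position 11.
Overall parity (XOR of all 32 bits, including p0): 1⊕1⊕0⊕1⊕1⊕1⊕1⊕0⊕0⊕1⊕0⊕1⊕0⊕1⊕1⊕1⊕1⊕0⊕0⊕1⊕0⊕1⊕1⊕0⊕0⊕1⊕1⊕0⊕1⊕0⊕0⊕1 = 1
Overall=1, syndrome position=11 → single-bit error at position 11.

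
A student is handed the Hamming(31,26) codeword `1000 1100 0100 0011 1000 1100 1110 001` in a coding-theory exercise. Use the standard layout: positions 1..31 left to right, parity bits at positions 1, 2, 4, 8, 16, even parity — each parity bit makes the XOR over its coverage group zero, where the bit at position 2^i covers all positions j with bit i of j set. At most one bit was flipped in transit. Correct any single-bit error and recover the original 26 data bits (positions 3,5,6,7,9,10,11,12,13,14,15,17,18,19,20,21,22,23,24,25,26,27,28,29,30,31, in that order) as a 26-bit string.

01100100001100011001110001

s1: b1⊕b3⊕b5⊕b7⊕b9⊕b11⊕b13⊕b15⊕b17⊕b19⊕b21⊕b23⊕b25⊕b27⊕b29⊕b31 = 1⊕0⊕1⊕0⊕0⊕0⊕0⊕1⊕1⊕0⊕1⊕0⊕1⊕1⊕0⊕1 = 0
s2: b2⊕b3⊕b6⊕b7⊕b10⊕b11⊕b14⊕b15⊕b18⊕b19⊕b22⊕b23⊕b26⊕b27⊕b30⊕b31 = 0⊕0⊕1⊕0⊕1⊕0⊕0⊕1⊕0⊕0⊕1⊕0⊕1⊕1⊕0⊕1 = 1
s4: b4⊕b5⊕b6⊕b7⊕b12⊕b13⊕b14⊕b15⊕b20⊕b21⊕b22⊕b23⊕b28⊕b29⊕b30⊕b31 = 0⊕1⊕1⊕0⊕0⊕0⊕0⊕1⊕0⊕1⊕1⊕0⊕0⊕0⊕0⊕1 = 0
s8: b8⊕b9⊕b10⊕b11⊕b12⊕b13⊕b14⊕b15⊕b24⊕b25⊕b26⊕b27⊕b28⊕b29⊕b30⊕b31 = 0⊕0⊕1⊕0⊕0⊕0⊕0⊕1⊕0⊕1⊕1⊕1⊕0⊕0⊕0⊕1 = 0
s16: b16⊕b17⊕b18⊕b19⊕b20⊕b21⊕b22⊕b23⊕b24⊕b25⊕b26⊕b27⊕b28⊕b29⊕b30⊕b31 = 1⊕1⊕0⊕0⊕0⊕1⊕1⊕0⊕0⊕1⊕1⊕1⊕0⊕0⊕0⊕1 = 0
Syndrome (s16...s1) = 00010 → position 2.
Flip bit 2: corrected codeword = 1100110001000011100011001110001
Data bits at positions 3,5,6,7,9,10,11,12,13,14,15,17,18,19,20,21,22,23,24,25,26,27,28,29,30,31: 01100100001100011001110001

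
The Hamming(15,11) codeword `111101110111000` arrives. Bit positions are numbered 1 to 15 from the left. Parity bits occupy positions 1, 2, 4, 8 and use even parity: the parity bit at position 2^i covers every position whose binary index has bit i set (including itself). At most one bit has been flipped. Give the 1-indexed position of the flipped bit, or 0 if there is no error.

0

s1: b1⊕b3⊕b5⊕b7⊕b9⊕b11⊕b13⊕b15 = 1⊕1⊕0⊕1⊕0⊕1⊕0⊕0 = 0
s2: b2⊕b3⊕b6⊕b7⊕b10⊕b11⊕b14⊕b15 = 1⊕1⊕1⊕1⊕1⊕1⊕0⊕0 = 0
s4: b4⊕b5⊕b6⊕b7⊕b12⊕b13⊕b14⊕b15 = 1⊕0⊕1⊕1⊕1⊕0⊕0⊕0 = 0
s8: b8⊕b9⊕b10⊕b11⊕b12⊕b13⊕b14⊕b15 = 1⊕0⊕1⊕1⊕1⊕0⊕0⊕0 = 0
Syndrome (s8...s1) = 0000 → position 0 (no error).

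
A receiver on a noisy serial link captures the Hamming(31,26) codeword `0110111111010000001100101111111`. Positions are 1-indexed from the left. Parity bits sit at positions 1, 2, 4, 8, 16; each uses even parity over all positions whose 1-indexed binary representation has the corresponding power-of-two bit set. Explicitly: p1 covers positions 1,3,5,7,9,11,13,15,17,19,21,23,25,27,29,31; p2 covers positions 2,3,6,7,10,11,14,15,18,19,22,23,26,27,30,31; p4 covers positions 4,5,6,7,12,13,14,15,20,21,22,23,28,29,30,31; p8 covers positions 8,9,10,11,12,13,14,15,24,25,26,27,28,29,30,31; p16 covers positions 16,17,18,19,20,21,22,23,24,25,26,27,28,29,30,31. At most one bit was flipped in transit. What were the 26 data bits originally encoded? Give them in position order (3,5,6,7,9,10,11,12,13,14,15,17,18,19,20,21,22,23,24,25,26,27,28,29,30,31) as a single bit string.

s1: b1⊕b3⊕b5⊕b7⊕b9⊕b11⊕b13⊕b15⊕b17⊕b19⊕b21⊕b23⊕b25⊕b27⊕b29⊕b31 = 0⊕1⊕1⊕1⊕1⊕0⊕0⊕0⊕0⊕1⊕0⊕1⊕1⊕1⊕1⊕1 = 0
s2: b2⊕b3⊕b6⊕b7⊕b10⊕b11⊕b14⊕b15⊕b18⊕b19⊕b22⊕b23⊕b26⊕b27⊕b30⊕b31 = 1⊕1⊕1⊕1⊕1⊕0⊕0⊕0⊕0⊕1⊕0⊕1⊕1⊕1⊕1⊕1 = 1
s4: b4⊕b5⊕b6⊕b7⊕b12⊕b13⊕b14⊕b15⊕b20⊕b21⊕b22⊕b23⊕b28⊕b29⊕b30⊕b31 = 0⊕1⊕1⊕1⊕1⊕0⊕0⊕0⊕1⊕0⊕0⊕1⊕1⊕1⊕1⊕1 = 0
s8: b8⊕b9⊕b10⊕b11⊕b12⊕b13⊕b14⊕b15⊕b24⊕b25⊕b26⊕b27⊕b28⊕b29⊕b30⊕b31 = 1⊕1⊕1⊕0⊕1⊕0⊕0⊕0⊕0⊕1⊕1⊕1⊕1⊕1⊕1⊕1 = 1
s16: b16⊕b17⊕b18⊕b19⊕b20⊕b21⊕b22⊕b23⊕b24⊕b25⊕b26⊕b27⊕b28⊕b29⊕b30⊕b31 = 0⊕0⊕0⊕1⊕1⊕0⊕0⊕1⊕0⊕1⊕1⊕1⊕1⊕1⊕1⊕1 = 0
Syndrome (s16...s1) = 01010 → position 10.
Flip bit 10: corrected codeword = 0110111110010000001100101111111
Data bits at positions 3,5,6,7,9,10,11,12,13,14,15,17,18,19,20,21,22,23,24,25,26,27,28,29,30,31: 11111001000001100101111111

11111001000001100101111111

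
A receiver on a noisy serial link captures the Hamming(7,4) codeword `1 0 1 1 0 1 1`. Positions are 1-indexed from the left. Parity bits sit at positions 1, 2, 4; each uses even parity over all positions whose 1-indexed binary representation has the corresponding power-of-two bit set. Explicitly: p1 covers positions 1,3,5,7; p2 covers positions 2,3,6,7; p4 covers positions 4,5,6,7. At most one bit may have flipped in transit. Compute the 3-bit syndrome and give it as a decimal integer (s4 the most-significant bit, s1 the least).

s1: b1⊕b3⊕b5⊕b7 = 1⊕1⊕0⊕1 = 1
s2: b2⊕b3⊕b6⊕b7 = 0⊕1⊕1⊕1 = 1
s4: b4⊕b5⊕b6⊕b7 = 1⊕0⊕1⊕1 = 1
Syndrome (s4...s1) = 111 → position 7.

7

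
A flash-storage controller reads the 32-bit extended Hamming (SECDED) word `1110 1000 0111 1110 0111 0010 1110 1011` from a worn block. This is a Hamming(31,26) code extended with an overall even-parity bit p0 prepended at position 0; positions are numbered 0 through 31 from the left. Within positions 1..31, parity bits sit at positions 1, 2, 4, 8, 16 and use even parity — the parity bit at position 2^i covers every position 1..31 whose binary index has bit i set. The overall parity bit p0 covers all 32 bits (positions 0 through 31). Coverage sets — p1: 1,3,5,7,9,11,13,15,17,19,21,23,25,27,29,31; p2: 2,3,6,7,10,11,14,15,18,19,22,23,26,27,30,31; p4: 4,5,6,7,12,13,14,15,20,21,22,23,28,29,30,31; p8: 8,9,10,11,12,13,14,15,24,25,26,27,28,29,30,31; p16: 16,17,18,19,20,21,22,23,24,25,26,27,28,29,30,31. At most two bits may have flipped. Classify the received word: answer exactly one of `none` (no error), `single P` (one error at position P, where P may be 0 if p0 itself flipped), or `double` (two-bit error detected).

none

s1: b1⊕b3⊕b5⊕b7⊕b9⊕b11⊕b13⊕b15⊕b17⊕b19⊕b21⊕b23⊕b25⊕b27⊕b29⊕b31 = 1⊕0⊕0⊕0⊕1⊕1⊕1⊕0⊕1⊕1⊕0⊕0⊕1⊕0⊕0⊕1 = 0
s2: b2⊕b3⊕b6⊕b7⊕b10⊕b11⊕b14⊕b15⊕b18⊕b19⊕b22⊕b23⊕b26⊕b27⊕b30⊕b31 = 1⊕0⊕0⊕0⊕1⊕1⊕1⊕0⊕1⊕1⊕1⊕0⊕1⊕0⊕1⊕1 = 0
s4: b4⊕b5⊕b6⊕b7⊕b12⊕b13⊕b14⊕b15⊕b20⊕b21⊕b22⊕b23⊕b28⊕b29⊕b30⊕b31 = 1⊕0⊕0⊕0⊕1⊕1⊕1⊕0⊕0⊕0⊕1⊕0⊕1⊕0⊕1⊕1 = 0
s8: b8⊕b9⊕b10⊕b11⊕b12⊕b13⊕b14⊕b15⊕b24⊕b25⊕b26⊕b27⊕b28⊕b29⊕b30⊕b31 = 0⊕1⊕1⊕1⊕1⊕1⊕1⊕0⊕1⊕1⊕1⊕0⊕1⊕0⊕1⊕1 = 0
s16: b16⊕b17⊕b18⊕b19⊕b20⊕b21⊕b22⊕b23⊕b24⊕b25⊕b26⊕b27⊕b28⊕b29⊕b30⊕b31 = 0⊕1⊕1⊕1⊕0⊕0⊕1⊕0⊕1⊕1⊕1⊕0⊕1⊕0⊕1⊕1 = 0
Syndrome (s16...s1) = 00000 → position 0 (no error).
Overall parity (XOR of all 32 bits, including p0): 1⊕1⊕1⊕0⊕1⊕0⊕0⊕0⊕0⊕1⊕1⊕1⊕1⊕1⊕1⊕0⊕0⊕1⊕1⊕1⊕0⊕0⊕1⊕0⊕1⊕1⊕1⊕0⊕1⊕0⊕1⊕1 = 0
Overall=0, syndrome position=0 → no error.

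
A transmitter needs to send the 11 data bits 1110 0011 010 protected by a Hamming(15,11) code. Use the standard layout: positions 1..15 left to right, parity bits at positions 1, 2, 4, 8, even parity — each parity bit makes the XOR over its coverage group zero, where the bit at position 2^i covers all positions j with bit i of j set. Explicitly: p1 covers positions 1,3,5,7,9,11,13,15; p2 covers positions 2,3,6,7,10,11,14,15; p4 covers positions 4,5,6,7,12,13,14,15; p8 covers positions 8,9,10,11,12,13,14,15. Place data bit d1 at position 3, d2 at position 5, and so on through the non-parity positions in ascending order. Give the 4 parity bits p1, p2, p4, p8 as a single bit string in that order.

Place data bits at non-power-of-two positions: b3=1, b5=1, b6=1, b7=0, b9=0, b10=0, b11=1, b12=1, b13=0, b14=1, b15=0.
p1 = XOR of data positions {3,5,7,9,11,13,15} = 1⊕1⊕0⊕0⊕1⊕0⊕0 = 1
p2 = XOR of data positions {3,6,7,10,11,14,15} = 1⊕1⊕0⊕0⊕1⊕1⊕0 = 0
p4 = XOR of data positions {5,6,7,12,13,14,15} = 1⊕1⊕0⊕1⊕0⊕1⊕0 = 0
p8 = XOR of data positions {9,10,11,12,13,14,15} = 0⊕0⊕1⊕1⊕0⊕1⊕0 = 1
Parity bits p1,p2,p4,p8 = 1001

1001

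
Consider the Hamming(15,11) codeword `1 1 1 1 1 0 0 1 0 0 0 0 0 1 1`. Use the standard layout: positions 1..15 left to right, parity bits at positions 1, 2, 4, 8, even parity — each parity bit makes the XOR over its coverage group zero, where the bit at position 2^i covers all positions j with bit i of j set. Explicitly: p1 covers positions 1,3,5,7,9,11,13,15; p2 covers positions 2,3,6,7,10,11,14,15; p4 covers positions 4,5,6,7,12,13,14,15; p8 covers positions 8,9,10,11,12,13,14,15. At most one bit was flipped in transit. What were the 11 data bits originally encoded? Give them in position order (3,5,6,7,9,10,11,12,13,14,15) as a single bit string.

s1: b1⊕b3⊕b5⊕b7⊕b9⊕b11⊕b13⊕b15 = 1⊕1⊕1⊕0⊕0⊕0⊕0⊕1 = 0
s2: b2⊕b3⊕b6⊕b7⊕b10⊕b11⊕b14⊕b15 = 1⊕1⊕0⊕0⊕0⊕0⊕1⊕1 = 0
s4: b4⊕b5⊕b6⊕b7⊕b12⊕b13⊕b14⊕b15 = 1⊕1⊕0⊕0⊕0⊕0⊕1⊕1 = 0
s8: b8⊕b9⊕b10⊕b11⊕b12⊕b13⊕b14⊕b15 = 1⊕0⊕0⊕0⊕0⊕0⊕1⊕1 = 1
Syndrome (s8...s1) = 1000 → position 8.
Flip bit 8: corrected codeword = 111110000000011
Data bits at positions 3,5,6,7,9,10,11,12,13,14,15: 11000000011

11000000011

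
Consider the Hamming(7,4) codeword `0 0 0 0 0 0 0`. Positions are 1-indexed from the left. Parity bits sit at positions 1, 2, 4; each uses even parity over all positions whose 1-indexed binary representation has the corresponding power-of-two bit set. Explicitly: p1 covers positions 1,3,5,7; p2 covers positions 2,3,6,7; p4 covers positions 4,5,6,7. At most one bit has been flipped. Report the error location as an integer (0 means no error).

0

s1: b1⊕b3⊕b5⊕b7 = 0⊕0⊕0⊕0 = 0
s2: b2⊕b3⊕b6⊕b7 = 0⊕0⊕0⊕0 = 0
s4: b4⊕b5⊕b6⊕b7 = 0⊕0⊕0⊕0 = 0
Syndrome (s4...s1) = 000 → position 0 (no error).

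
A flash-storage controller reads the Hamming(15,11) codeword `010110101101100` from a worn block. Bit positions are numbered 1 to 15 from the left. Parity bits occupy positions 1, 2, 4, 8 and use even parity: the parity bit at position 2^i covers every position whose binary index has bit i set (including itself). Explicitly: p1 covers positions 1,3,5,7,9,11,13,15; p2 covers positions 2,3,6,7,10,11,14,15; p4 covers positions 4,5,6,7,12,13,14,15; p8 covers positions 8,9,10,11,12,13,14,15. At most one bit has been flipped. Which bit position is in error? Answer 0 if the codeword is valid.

6

s1: b1⊕b3⊕b5⊕b7⊕b9⊕b11⊕b13⊕b15 = 0⊕0⊕1⊕1⊕1⊕0⊕1⊕0 = 0
s2: b2⊕b3⊕b6⊕b7⊕b10⊕b11⊕b14⊕b15 = 1⊕0⊕0⊕1⊕1⊕0⊕0⊕0 = 1
s4: b4⊕b5⊕b6⊕b7⊕b12⊕b13⊕b14⊕b15 = 1⊕1⊕0⊕1⊕1⊕1⊕0⊕0 = 1
s8: b8⊕b9⊕b10⊕b11⊕b12⊕b13⊕b14⊕b15 = 0⊕1⊕1⊕0⊕1⊕1⊕0⊕0 = 0
Syndrome (s8...s1) = 0110 → position 6.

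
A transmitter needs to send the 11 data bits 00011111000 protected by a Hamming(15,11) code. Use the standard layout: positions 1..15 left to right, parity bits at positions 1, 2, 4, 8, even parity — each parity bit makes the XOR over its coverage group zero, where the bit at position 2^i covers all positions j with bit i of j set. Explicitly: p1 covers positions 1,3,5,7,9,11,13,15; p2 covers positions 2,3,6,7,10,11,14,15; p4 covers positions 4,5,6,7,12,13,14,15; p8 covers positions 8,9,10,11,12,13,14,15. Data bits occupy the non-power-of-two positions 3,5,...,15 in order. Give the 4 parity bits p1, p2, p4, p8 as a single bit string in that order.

Place data bits at non-power-of-two positions: b3=0, b5=0, b6=0, b7=1, b9=1, b10=1, b11=1, b12=1, b13=0, b14=0, b15=0.
p1 = XOR of data positions {3,5,7,9,11,13,15} = 0⊕0⊕1⊕1⊕1⊕0⊕0 = 1
p2 = XOR of data positions {3,6,7,10,11,14,15} = 0⊕0⊕1⊕1⊕1⊕0⊕0 = 1
p4 = XOR of data positions {5,6,7,12,13,14,15} = 0⊕0⊕1⊕1⊕0⊕0⊕0 = 0
p8 = XOR of data positions {9,10,11,12,13,14,15} = 1⊕1⊕1⊕1⊕0⊕0⊕0 = 0
Parity bits p1,p2,p4,p8 = 1100

1100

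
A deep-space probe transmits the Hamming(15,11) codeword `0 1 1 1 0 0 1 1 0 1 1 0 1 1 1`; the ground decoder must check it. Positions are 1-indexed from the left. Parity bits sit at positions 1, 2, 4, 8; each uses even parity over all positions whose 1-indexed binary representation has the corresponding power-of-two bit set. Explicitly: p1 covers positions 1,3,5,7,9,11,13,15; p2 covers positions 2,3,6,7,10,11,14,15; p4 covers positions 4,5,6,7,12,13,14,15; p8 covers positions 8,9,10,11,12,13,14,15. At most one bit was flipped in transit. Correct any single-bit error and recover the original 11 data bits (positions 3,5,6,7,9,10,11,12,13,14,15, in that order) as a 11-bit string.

s1: b1⊕b3⊕b5⊕b7⊕b9⊕b11⊕b13⊕b15 = 0⊕1⊕0⊕1⊕0⊕1⊕1⊕1 = 1
s2: b2⊕b3⊕b6⊕b7⊕b10⊕b11⊕b14⊕b15 = 1⊕1⊕0⊕1⊕1⊕1⊕1⊕1 = 1
s4: b4⊕b5⊕b6⊕b7⊕b12⊕b13⊕b14⊕b15 = 1⊕0⊕0⊕1⊕0⊕1⊕1⊕1 = 1
s8: b8⊕b9⊕b10⊕b11⊕b12⊕b13⊕b14⊕b15 = 1⊕0⊕1⊕1⊕0⊕1⊕1⊕1 = 0
Syndrome (s8...s1) = 0111 → position 7.
Flip bit 7: corrected codeword = 011100010110111
Data bits at positions 3,5,6,7,9,10,11,12,13,14,15: 10000110111

10000110111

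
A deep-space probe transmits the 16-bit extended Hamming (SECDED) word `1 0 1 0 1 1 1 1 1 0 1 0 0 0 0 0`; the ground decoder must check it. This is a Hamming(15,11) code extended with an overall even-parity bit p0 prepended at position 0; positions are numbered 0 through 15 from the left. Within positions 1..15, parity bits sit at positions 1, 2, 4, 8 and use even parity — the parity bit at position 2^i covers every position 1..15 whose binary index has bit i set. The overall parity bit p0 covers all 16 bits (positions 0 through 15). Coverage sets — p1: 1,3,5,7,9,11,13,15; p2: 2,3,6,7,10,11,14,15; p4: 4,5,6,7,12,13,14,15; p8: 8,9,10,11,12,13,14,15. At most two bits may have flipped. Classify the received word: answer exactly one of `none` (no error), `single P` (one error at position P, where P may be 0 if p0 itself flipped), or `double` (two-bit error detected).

none

s1: b1⊕b3⊕b5⊕b7⊕b9⊕b11⊕b13⊕b15 = 0⊕0⊕1⊕1⊕0⊕0⊕0⊕0 = 0
s2: b2⊕b3⊕b6⊕b7⊕b10⊕b11⊕b14⊕b15 = 1⊕0⊕1⊕1⊕1⊕0⊕0⊕0 = 0
s4: b4⊕b5⊕b6⊕b7⊕b12⊕b13⊕b14⊕b15 = 1⊕1⊕1⊕1⊕0⊕0⊕0⊕0 = 0
s8: b8⊕b9⊕b10⊕b11⊕b12⊕b13⊕b14⊕b15 = 1⊕0⊕1⊕0⊕0⊕0⊕0⊕0 = 0
Syndrome (s8...s1) = 0000 → position 0 (no error).
Overall parity (XOR of all 16 bits, including p0): 1⊕0⊕1⊕0⊕1⊕1⊕1⊕1⊕1⊕0⊕1⊕0⊕0⊕0⊕0⊕0 = 0
Overall=0, syndrome position=0 → no error.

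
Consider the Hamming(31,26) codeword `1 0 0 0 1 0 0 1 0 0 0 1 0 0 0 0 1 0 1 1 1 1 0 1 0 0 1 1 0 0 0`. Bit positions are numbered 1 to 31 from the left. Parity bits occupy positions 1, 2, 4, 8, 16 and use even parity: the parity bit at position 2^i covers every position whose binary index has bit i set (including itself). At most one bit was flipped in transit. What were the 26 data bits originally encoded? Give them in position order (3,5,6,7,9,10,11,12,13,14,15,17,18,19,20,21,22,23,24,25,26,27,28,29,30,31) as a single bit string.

01000101000101111010011000

s1: b1⊕b3⊕b5⊕b7⊕b9⊕b11⊕b13⊕b15⊕b17⊕b19⊕b21⊕b23⊕b25⊕b27⊕b29⊕b31 = 1⊕0⊕1⊕0⊕0⊕0⊕0⊕0⊕1⊕1⊕1⊕0⊕0⊕1⊕0⊕0 = 0
s2: b2⊕b3⊕b6⊕b7⊕b10⊕b11⊕b14⊕b15⊕b18⊕b19⊕b22⊕b23⊕b26⊕b27⊕b30⊕b31 = 0⊕0⊕0⊕0⊕0⊕0⊕0⊕0⊕0⊕1⊕1⊕0⊕0⊕1⊕0⊕0 = 1
s4: b4⊕b5⊕b6⊕b7⊕b12⊕b13⊕b14⊕b15⊕b20⊕b21⊕b22⊕b23⊕b28⊕b29⊕b30⊕b31 = 0⊕1⊕0⊕0⊕1⊕0⊕0⊕0⊕1⊕1⊕1⊕0⊕1⊕0⊕0⊕0 = 0
s8: b8⊕b9⊕b10⊕b11⊕b12⊕b13⊕b14⊕b15⊕b24⊕b25⊕b26⊕b27⊕b28⊕b29⊕b30⊕b31 = 1⊕0⊕0⊕0⊕1⊕0⊕0⊕0⊕1⊕0⊕0⊕1⊕1⊕0⊕0⊕0 = 1
s16: b16⊕b17⊕b18⊕b19⊕b20⊕b21⊕b22⊕b23⊕b24⊕b25⊕b26⊕b27⊕b28⊕b29⊕b30⊕b31 = 0⊕1⊕0⊕1⊕1⊕1⊕1⊕0⊕1⊕0⊕0⊕1⊕1⊕0⊕0⊕0 = 0
Syndrome (s16...s1) = 01010 → position 10.
Flip bit 10: corrected codeword = 1000100101010000101111010011000
Data bits at positions 3,5,6,7,9,10,11,12,13,14,15,17,18,19,20,21,22,23,24,25,26,27,28,29,30,31: 01000101000101111010011000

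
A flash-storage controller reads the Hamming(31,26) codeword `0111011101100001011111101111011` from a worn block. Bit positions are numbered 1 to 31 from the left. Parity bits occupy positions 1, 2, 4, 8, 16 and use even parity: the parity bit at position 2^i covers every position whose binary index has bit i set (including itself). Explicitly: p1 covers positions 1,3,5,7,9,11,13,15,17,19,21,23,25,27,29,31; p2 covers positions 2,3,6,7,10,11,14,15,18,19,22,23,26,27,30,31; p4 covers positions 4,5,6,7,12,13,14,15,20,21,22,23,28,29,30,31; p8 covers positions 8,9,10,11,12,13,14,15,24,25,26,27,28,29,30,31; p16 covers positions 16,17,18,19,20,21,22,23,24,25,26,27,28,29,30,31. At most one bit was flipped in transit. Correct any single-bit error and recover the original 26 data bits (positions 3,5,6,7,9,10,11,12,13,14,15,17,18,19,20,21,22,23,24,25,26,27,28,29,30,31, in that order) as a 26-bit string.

s1: b1⊕b3⊕b5⊕b7⊕b9⊕b11⊕b13⊕b15⊕b17⊕b19⊕b21⊕b23⊕b25⊕b27⊕b29⊕b31 = 0⊕1⊕0⊕1⊕0⊕1⊕0⊕0⊕0⊕1⊕1⊕1⊕1⊕1⊕0⊕1 = 1
s2: b2⊕b3⊕b6⊕b7⊕b10⊕b11⊕b14⊕b15⊕b18⊕b19⊕b22⊕b23⊕b26⊕b27⊕b30⊕b31 = 1⊕1⊕1⊕1⊕1⊕1⊕0⊕0⊕1⊕1⊕1⊕1⊕1⊕1⊕1⊕1 = 0
s4: b4⊕b5⊕b6⊕b7⊕b12⊕b13⊕b14⊕b15⊕b20⊕b21⊕b22⊕b23⊕b28⊕b29⊕b30⊕b31 = 1⊕0⊕1⊕1⊕0⊕0⊕0⊕0⊕1⊕1⊕1⊕1⊕1⊕0⊕1⊕1 = 0
s8: b8⊕b9⊕b10⊕b11⊕b12⊕b13⊕b14⊕b15⊕b24⊕b25⊕b26⊕b27⊕b28⊕b29⊕b30⊕b31 = 1⊕0⊕1⊕1⊕0⊕0⊕0⊕0⊕0⊕1⊕1⊕1⊕1⊕0⊕1⊕1 = 1
s16: b16⊕b17⊕b18⊕b19⊕b20⊕b21⊕b22⊕b23⊕b24⊕b25⊕b26⊕b27⊕b28⊕b29⊕b30⊕b31 = 1⊕0⊕1⊕1⊕1⊕1⊕1⊕1⊕0⊕1⊕1⊕1⊕1⊕0⊕1⊕1 = 1
Syndrome (s16...s1) = 11001 → position 25.
Flip bit 25: corrected codeword = 0111011101100001011111100111011
Data bits at positions 3,5,6,7,9,10,11,12,13,14,15,17,18,19,20,21,22,23,24,25,26,27,28,29,30,31: 10110110000011111100111011

10110110000011111100111011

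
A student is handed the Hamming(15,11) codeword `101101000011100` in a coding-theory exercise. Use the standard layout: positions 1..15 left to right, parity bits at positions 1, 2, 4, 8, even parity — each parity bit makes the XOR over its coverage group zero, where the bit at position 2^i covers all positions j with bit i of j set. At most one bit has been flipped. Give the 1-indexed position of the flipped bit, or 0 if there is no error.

10

s1: b1⊕b3⊕b5⊕b7⊕b9⊕b11⊕b13⊕b15 = 1⊕1⊕0⊕0⊕0⊕1⊕1⊕0 = 0
s2: b2⊕b3⊕b6⊕b7⊕b10⊕b11⊕b14⊕b15 = 0⊕1⊕1⊕0⊕0⊕1⊕0⊕0 = 1
s4: b4⊕b5⊕b6⊕b7⊕b12⊕b13⊕b14⊕b15 = 1⊕0⊕1⊕0⊕1⊕1⊕0⊕0 = 0
s8: b8⊕b9⊕b10⊕b11⊕b12⊕b13⊕b14⊕b15 = 0⊕0⊕0⊕1⊕1⊕1⊕0⊕0 = 1
Syndrome (s8...s1) = 1010 → position 10.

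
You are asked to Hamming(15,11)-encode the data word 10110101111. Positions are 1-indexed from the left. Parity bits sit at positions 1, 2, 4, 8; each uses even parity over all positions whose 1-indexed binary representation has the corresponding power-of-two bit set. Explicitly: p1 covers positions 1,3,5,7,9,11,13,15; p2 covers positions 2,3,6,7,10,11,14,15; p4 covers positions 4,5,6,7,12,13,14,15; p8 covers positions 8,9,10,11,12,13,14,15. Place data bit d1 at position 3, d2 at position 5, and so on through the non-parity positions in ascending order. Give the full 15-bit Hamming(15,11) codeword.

001001110101111

Place data bits at non-power-of-two positions: b3=1, b5=0, b6=1, b7=1, b9=0, b10=1, b11=0, b12=1, b13=1, b14=1, b15=1.
p1 = XOR of data positions {3,5,7,9,11,13,15} = 1⊕0⊕1⊕0⊕0⊕1⊕1 = 0
p2 = XOR of data positions {3,6,7,10,11,14,15} = 1⊕1⊕1⊕1⊕0⊕1⊕1 = 0
p4 = XOR of data positions {5,6,7,12,13,14,15} = 0⊕1⊕1⊕1⊕1⊕1⊕1 = 0
p8 = XOR of data positions {9,10,11,12,13,14,15} = 0⊕1⊕0⊕1⊕1⊕1⊕1 = 1
Codeword b1..b15 = 001001110101111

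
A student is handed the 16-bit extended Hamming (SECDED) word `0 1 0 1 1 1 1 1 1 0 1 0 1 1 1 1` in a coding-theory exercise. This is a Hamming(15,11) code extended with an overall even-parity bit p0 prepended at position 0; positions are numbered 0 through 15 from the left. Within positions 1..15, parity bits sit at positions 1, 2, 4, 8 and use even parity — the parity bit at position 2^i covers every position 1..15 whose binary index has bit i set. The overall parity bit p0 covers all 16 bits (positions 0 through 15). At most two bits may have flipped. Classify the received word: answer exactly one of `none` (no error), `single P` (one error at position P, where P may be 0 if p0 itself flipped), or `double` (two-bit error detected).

s1: b1⊕b3⊕b5⊕b7⊕b9⊕b11⊕b13⊕b15 = 1⊕1⊕1⊕1⊕0⊕0⊕1⊕1 = 0
s2: b2⊕b3⊕b6⊕b7⊕b10⊕b11⊕b14⊕b15 = 0⊕1⊕1⊕1⊕1⊕0⊕1⊕1 = 0
s4: b4⊕b5⊕b6⊕b7⊕b12⊕b13⊕b14⊕b15 = 1⊕1⊕1⊕1⊕1⊕1⊕1⊕1 = 0
s8: b8⊕b9⊕b10⊕b11⊕b12⊕b13⊕b14⊕b15 = 1⊕0⊕1⊕0⊕1⊕1⊕1⊕1 = 0
Syndrome (s8...s1) = 0000 → position 0 (no error).
Overall parity (XOR of all 16 bits, including p0): 0⊕1⊕0⊕1⊕1⊕1⊕1⊕1⊕1⊕0⊕1⊕0⊕1⊕1⊕1⊕1 = 0
Overall=0, syndrome position=0 → no error.

none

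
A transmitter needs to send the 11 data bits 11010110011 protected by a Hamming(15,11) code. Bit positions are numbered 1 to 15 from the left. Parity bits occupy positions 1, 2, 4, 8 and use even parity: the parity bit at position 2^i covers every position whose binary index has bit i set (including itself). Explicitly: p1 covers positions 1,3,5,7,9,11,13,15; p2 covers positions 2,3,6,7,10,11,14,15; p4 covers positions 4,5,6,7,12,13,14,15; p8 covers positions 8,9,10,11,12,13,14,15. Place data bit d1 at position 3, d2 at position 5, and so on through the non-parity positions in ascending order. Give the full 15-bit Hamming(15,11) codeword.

101010100110011

Place data bits at non-power-of-two positions: b3=1, b5=1, b6=0, b7=1, b9=0, b10=1, b11=1, b12=0, b13=0, b14=1, b15=1.
p1 = XOR of data positions {3,5,7,9,11,13,15} = 1⊕1⊕1⊕0⊕1⊕0⊕1 = 1
p2 = XOR of data positions {3,6,7,10,11,14,15} = 1⊕0⊕1⊕1⊕1⊕1⊕1 = 0
p4 = XOR of data positions {5,6,7,12,13,14,15} = 1⊕0⊕1⊕0⊕0⊕1⊕1 = 0
p8 = XOR of data positions {9,10,11,12,13,14,15} = 0⊕1⊕1⊕0⊕0⊕1⊕1 = 0
Codeword b1..b15 = 101010100110011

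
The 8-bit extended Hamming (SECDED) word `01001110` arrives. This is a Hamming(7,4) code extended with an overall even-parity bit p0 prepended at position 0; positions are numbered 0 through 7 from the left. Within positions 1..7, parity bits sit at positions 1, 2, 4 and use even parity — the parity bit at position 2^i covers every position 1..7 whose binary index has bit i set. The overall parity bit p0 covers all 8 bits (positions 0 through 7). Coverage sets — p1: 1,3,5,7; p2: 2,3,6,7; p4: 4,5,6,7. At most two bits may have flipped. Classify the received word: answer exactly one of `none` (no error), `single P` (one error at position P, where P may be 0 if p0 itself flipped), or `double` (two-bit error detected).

double

s1: b1⊕b3⊕b5⊕b7 = 1⊕0⊕1⊕0 = 0
s2: b2⊕b3⊕b6⊕b7 = 0⊕0⊕1⊕0 = 1
s4: b4⊕b5⊕b6⊕b7 = 1⊕1⊕1⊕0 = 1
Syndrome (s4...s1) = 110 → position 6.
Overall parity (XOR of all 8 bits, including p0): 0⊕1⊕0⊕0⊕1⊕1⊕1⊕0 = 0
Overall=0, syndrome position=6 → double-bit error detected (uncorrectable).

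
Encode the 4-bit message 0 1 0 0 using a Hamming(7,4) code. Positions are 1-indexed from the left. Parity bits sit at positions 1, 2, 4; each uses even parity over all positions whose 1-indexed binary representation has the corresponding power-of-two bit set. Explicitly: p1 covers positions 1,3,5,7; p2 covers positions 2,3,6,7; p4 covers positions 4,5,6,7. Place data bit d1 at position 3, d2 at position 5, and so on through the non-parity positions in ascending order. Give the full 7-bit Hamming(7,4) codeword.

Place data bits at non-power-of-two positions: b3=0, b5=1, b6=0, b7=0.
p1 = XOR of data positions {3,5,7} = 0⊕1⊕0 = 1
p2 = XOR of data positions {3,6,7} = 0⊕0⊕0 = 0
p4 = XOR of data positions {5,6,7} = 1⊕0⊕0 = 1
Codeword b1..b7 = 1001100

1001100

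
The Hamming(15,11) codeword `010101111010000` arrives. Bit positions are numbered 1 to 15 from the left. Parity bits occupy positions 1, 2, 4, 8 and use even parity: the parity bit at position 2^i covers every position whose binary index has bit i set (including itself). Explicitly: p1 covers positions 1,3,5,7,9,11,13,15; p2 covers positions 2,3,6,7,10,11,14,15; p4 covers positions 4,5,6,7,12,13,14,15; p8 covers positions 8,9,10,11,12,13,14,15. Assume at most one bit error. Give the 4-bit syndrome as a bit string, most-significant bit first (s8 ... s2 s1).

1101

s1: b1⊕b3⊕b5⊕b7⊕b9⊕b11⊕b13⊕b15 = 0⊕0⊕0⊕1⊕1⊕1⊕0⊕0 = 1
s2: b2⊕b3⊕b6⊕b7⊕b10⊕b11⊕b14⊕b15 = 1⊕0⊕1⊕1⊕0⊕1⊕0⊕0 = 0
s4: b4⊕b5⊕b6⊕b7⊕b12⊕b13⊕b14⊕b15 = 1⊕0⊕1⊕1⊕0⊕0⊕0⊕0 = 1
s8: b8⊕b9⊕b10⊕b11⊕b12⊕b13⊕b14⊕b15 = 1⊕1⊕0⊕1⊕0⊕0⊕0⊕0 = 1
Syndrome (s8...s1) = 1101 → position 13.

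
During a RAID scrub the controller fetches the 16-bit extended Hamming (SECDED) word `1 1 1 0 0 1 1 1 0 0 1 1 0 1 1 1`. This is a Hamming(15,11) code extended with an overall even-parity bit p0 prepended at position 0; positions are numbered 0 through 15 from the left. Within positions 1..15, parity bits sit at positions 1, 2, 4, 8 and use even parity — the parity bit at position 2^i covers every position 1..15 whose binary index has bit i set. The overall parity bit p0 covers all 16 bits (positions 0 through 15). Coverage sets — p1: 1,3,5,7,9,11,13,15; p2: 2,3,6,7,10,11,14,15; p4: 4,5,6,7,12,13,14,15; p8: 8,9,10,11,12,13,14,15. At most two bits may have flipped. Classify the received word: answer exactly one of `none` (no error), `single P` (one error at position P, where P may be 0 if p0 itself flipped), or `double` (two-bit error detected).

s1: b1⊕b3⊕b5⊕b7⊕b9⊕b11⊕b13⊕b15 = 1⊕0⊕1⊕1⊕0⊕1⊕1⊕1 = 0
s2: b2⊕b3⊕b6⊕b7⊕b10⊕b11⊕b14⊕b15 = 1⊕0⊕1⊕1⊕1⊕1⊕1⊕1 = 1
s4: b4⊕b5⊕b6⊕b7⊕b12⊕b13⊕b14⊕b15 = 0⊕1⊕1⊕1⊕0⊕1⊕1⊕1 = 0
s8: b8⊕b9⊕b10⊕b11⊕b12⊕b13⊕b14⊕b15 = 0⊕0⊕1⊕1⊕0⊕1⊕1⊕1 = 1
Syndrome (s8...s1) = 1010 → position 10.
Overall parity (XOR of all 16 bits, including p0): 1⊕1⊕1⊕0⊕0⊕1⊕1⊕1⊕0⊕0⊕1⊕1⊕0⊕1⊕1⊕1 = 1
Overall=1, syndrome position=10 → single-bit error at position 10.

single 10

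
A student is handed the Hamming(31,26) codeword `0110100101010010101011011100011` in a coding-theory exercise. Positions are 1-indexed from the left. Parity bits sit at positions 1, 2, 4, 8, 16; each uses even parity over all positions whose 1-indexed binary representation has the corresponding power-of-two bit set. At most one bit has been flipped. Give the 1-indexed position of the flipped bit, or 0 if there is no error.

s1: b1⊕b3⊕b5⊕b7⊕b9⊕b11⊕b13⊕b15⊕b17⊕b19⊕b21⊕b23⊕b25⊕b27⊕b29⊕b31 = 0⊕1⊕1⊕0⊕0⊕0⊕0⊕1⊕1⊕1⊕1⊕0⊕1⊕0⊕0⊕1 = 0
s2: b2⊕b3⊕b6⊕b7⊕b10⊕b11⊕b14⊕b15⊕b18⊕b19⊕b22⊕b23⊕b26⊕b27⊕b30⊕b31 = 1⊕1⊕0⊕0⊕1⊕0⊕0⊕1⊕0⊕1⊕1⊕0⊕1⊕0⊕1⊕1 = 1
s4: b4⊕b5⊕b6⊕b7⊕b12⊕b13⊕b14⊕b15⊕b20⊕b21⊕b22⊕b23⊕b28⊕b29⊕b30⊕b31 = 0⊕1⊕0⊕0⊕1⊕0⊕0⊕1⊕0⊕1⊕1⊕0⊕0⊕0⊕1⊕1 = 1
s8: b8⊕b9⊕b10⊕b11⊕b12⊕b13⊕b14⊕b15⊕b24⊕b25⊕b26⊕b27⊕b28⊕b29⊕b30⊕b31 = 1⊕0⊕1⊕0⊕1⊕0⊕0⊕1⊕1⊕1⊕1⊕0⊕0⊕0⊕1⊕1 = 1
s16: b16⊕b17⊕b18⊕b19⊕b20⊕b21⊕b22⊕b23⊕b24⊕b25⊕b26⊕b27⊕b28⊕b29⊕b30⊕b31 = 0⊕1⊕0⊕1⊕0⊕1⊕1⊕0⊕1⊕1⊕1⊕0⊕0⊕0⊕1⊕1 = 1
Syndrome (s16...s1) = 11110 → position 30.

30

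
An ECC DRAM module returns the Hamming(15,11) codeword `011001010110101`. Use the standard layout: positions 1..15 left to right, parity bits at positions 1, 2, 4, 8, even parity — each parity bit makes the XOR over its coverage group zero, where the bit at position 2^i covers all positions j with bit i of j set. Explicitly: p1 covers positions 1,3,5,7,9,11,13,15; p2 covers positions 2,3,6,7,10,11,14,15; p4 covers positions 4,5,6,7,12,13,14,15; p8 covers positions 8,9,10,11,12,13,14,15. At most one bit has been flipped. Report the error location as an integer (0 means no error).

s1: b1⊕b3⊕b5⊕b7⊕b9⊕b11⊕b13⊕b15 = 0⊕1⊕0⊕0⊕0⊕1⊕1⊕1 = 0
s2: b2⊕b3⊕b6⊕b7⊕b10⊕b11⊕b14⊕b15 = 1⊕1⊕1⊕0⊕1⊕1⊕0⊕1 = 0
s4: b4⊕b5⊕b6⊕b7⊕b12⊕b13⊕b14⊕b15 = 0⊕0⊕1⊕0⊕0⊕1⊕0⊕1 = 1
s8: b8⊕b9⊕b10⊕b11⊕b12⊕b13⊕b14⊕b15 = 1⊕0⊕1⊕1⊕0⊕1⊕0⊕1 = 1
Syndrome (s8...s1) = 1100 → position 12.

12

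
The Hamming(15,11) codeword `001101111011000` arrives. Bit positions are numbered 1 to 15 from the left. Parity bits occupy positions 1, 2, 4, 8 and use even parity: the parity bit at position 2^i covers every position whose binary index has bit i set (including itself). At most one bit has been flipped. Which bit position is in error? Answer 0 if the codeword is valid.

s1: b1⊕b3⊕b5⊕b7⊕b9⊕b11⊕b13⊕b15 = 0⊕1⊕0⊕1⊕1⊕1⊕0⊕0 = 0
s2: b2⊕b3⊕b6⊕b7⊕b10⊕b11⊕b14⊕b15 = 0⊕1⊕1⊕1⊕0⊕1⊕0⊕0 = 0
s4: b4⊕b5⊕b6⊕b7⊕b12⊕b13⊕b14⊕b15 = 1⊕0⊕1⊕1⊕1⊕0⊕0⊕0 = 0
s8: b8⊕b9⊕b10⊕b11⊕b12⊕b13⊕b14⊕b15 = 1⊕1⊕0⊕1⊕1⊕0⊕0⊕0 = 0
Syndrome (s8...s1) = 0000 → position 0 (no error).

0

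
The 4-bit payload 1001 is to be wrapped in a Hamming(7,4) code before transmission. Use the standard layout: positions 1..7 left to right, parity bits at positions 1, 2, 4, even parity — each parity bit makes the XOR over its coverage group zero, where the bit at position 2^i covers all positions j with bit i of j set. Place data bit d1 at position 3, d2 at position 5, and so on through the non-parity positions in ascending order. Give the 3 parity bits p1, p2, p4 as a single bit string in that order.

001

Place data bits at non-power-of-two positions: b3=1, b5=0, b6=0, b7=1.
p1 = XOR of data positions {3,5,7} = 1⊕0⊕1 = 0
p2 = XOR of data positions {3,6,7} = 1⊕0⊕1 = 0
p4 = XOR of data positions {5,6,7} = 0⊕0⊕1 = 1
Parity bits p1,p2,p4 = 001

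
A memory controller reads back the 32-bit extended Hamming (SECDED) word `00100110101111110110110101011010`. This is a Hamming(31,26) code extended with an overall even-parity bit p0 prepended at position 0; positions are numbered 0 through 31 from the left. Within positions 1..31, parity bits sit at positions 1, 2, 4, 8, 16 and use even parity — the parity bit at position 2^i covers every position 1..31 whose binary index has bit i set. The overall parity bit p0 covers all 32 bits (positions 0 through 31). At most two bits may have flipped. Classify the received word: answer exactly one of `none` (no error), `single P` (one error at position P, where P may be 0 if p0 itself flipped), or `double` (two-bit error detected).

s1: b1⊕b3⊕b5⊕b7⊕b9⊕b11⊕b13⊕b15⊕b17⊕b19⊕b21⊕b23⊕b25⊕b27⊕b29⊕b31 = 0⊕0⊕1⊕0⊕0⊕1⊕1⊕1⊕1⊕0⊕1⊕1⊕1⊕1⊕0⊕0 = 1
s2: b2⊕b3⊕b6⊕b7⊕b10⊕b11⊕b14⊕b15⊕b18⊕b19⊕b22⊕b23⊕b26⊕b27⊕b30⊕b31 = 1⊕0⊕1⊕0⊕1⊕1⊕1⊕1⊕1⊕0⊕0⊕1⊕0⊕1⊕1⊕0 = 0
s4: b4⊕b5⊕b6⊕b7⊕b12⊕b13⊕b14⊕b15⊕b20⊕b21⊕b22⊕b23⊕b28⊕b29⊕b30⊕b31 = 0⊕1⊕1⊕0⊕1⊕1⊕1⊕1⊕1⊕1⊕0⊕1⊕1⊕0⊕1⊕0 = 1
s8: b8⊕b9⊕b10⊕b11⊕b12⊕b13⊕b14⊕b15⊕b24⊕b25⊕b26⊕b27⊕b28⊕b29⊕b30⊕b31 = 1⊕0⊕1⊕1⊕1⊕1⊕1⊕1⊕0⊕1⊕0⊕1⊕1⊕0⊕1⊕0 = 1
s16: b16⊕b17⊕b18⊕b19⊕b20⊕b21⊕b22⊕b23⊕b24⊕b25⊕b26⊕b27⊕b28⊕b29⊕b30⊕b31 = 0⊕1⊕1⊕0⊕1⊕1⊕0⊕1⊕0⊕1⊕0⊕1⊕1⊕0⊕1⊕0 = 1
Syndrome (s16...s1) = 11101 → position 29.
Overall parity (XOR of all 32 bits, including p0): 0⊕0⊕1⊕0⊕0⊕1⊕1⊕0⊕1⊕0⊕1⊕1⊕1⊕1⊕1⊕1⊕0⊕1⊕1⊕0⊕1⊕1⊕0⊕1⊕0⊕1⊕0⊕1⊕1⊕0⊕1⊕0 = 1
Overall=1, syndrome position=29 → single-bit error at position 29.

single 29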